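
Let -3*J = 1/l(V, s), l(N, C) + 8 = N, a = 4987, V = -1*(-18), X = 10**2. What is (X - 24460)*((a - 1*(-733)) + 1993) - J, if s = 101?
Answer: -5636660399/30 ≈ -1.8789e+8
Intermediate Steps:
X = 100
V = 18
l(N, C) = -8 + N
J = -1/30 (J = -1/(3*(-8 + 18)) = -1/3/10 = -1/3*1/10 = -1/30 ≈ -0.033333)
(X - 24460)*((a - 1*(-733)) + 1993) - J = (100 - 24460)*((4987 - 1*(-733)) + 1993) - 1*(-1/30) = -24360*((4987 + 733) + 1993) + 1/30 = -24360*(5720 + 1993) + 1/30 = -24360*7713 + 1/30 = -187888680 + 1/30 = -5636660399/30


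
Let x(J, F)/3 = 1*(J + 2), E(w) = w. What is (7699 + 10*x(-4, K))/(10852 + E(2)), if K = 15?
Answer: 7639/10854 ≈ 0.70380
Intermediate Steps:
x(J, F) = 6 + 3*J (x(J, F) = 3*(1*(J + 2)) = 3*(1*(2 + J)) = 3*(2 + J) = 6 + 3*J)
(7699 + 10*x(-4, K))/(10852 + E(2)) = (7699 + 10*(6 + 3*(-4)))/(10852 + 2) = (7699 + 10*(6 - 12))/10854 = (7699 + 10*(-6))*(1/10854) = (7699 - 60)*(1/10854) = 7639*(1/10854) = 7639/10854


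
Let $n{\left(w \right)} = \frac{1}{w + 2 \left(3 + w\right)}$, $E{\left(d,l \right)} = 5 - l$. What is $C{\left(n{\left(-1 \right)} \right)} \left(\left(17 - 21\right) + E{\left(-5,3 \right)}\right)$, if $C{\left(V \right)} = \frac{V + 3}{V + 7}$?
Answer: $- \frac{10}{11} \approx -0.90909$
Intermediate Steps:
$n{\left(w \right)} = \frac{1}{6 + 3 w}$ ($n{\left(w \right)} = \frac{1}{w + \left(6 + 2 w\right)} = \frac{1}{6 + 3 w}$)
$C{\left(V \right)} = \frac{3 + V}{7 + V}$
$C{\left(n{\left(-1 \right)} \right)} \left(\left(17 - 21\right) + E{\left(-5,3 \right)}\right) = \frac{3 + \frac{1}{3 \left(2 - 1\right)}}{7 + \frac{1}{3 \left(2 - 1\right)}} \left(\left(17 - 21\right) + \left(5 - 3\right)\right) = \frac{3 + \frac{1}{3 \cdot 1}}{7 + \frac{1}{3 \cdot 1}} \left(-4 + \left(5 - 3\right)\right) = \frac{3 + \frac{1}{3} \cdot 1}{7 + \frac{1}{3} \cdot 1} \left(-4 + 2\right) = \frac{3 + \frac{1}{3}}{7 + \frac{1}{3}} \left(-2\right) = \frac{1}{\frac{22}{3}} \cdot \frac{10}{3} \left(-2\right) = \frac{3}{22} \cdot \frac{10}{3} \left(-2\right) = \frac{5}{11} \left(-2\right) = - \frac{10}{11}$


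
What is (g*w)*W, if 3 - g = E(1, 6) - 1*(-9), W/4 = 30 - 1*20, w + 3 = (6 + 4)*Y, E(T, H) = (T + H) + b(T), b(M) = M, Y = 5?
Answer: -26320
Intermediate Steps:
E(T, H) = H + 2*T (E(T, H) = (T + H) + T = (H + T) + T = H + 2*T)
w = 47 (w = -3 + (6 + 4)*5 = -3 + 10*5 = -3 + 50 = 47)
W = 40 (W = 4*(30 - 1*20) = 4*(30 - 20) = 4*10 = 40)
g = -14 (g = 3 - ((6 + 2*1) - 1*(-9)) = 3 - ((6 + 2) + 9) = 3 - (8 + 9) = 3 - 1*17 = 3 - 17 = -14)
(g*w)*W = -14*47*40 = -658*40 = -26320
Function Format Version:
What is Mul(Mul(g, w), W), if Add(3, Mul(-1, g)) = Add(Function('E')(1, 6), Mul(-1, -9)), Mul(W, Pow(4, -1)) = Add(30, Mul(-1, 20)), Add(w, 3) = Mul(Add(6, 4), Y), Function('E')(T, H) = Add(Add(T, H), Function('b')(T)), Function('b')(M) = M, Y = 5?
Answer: -26320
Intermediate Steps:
Function('E')(T, H) = Add(H, Mul(2, T)) (Function('E')(T, H) = Add(Add(T, H), T) = Add(Add(H, T), T) = Add(H, Mul(2, T)))
w = 47 (w = Add(-3, Mul(Add(6, 4), 5)) = Add(-3, Mul(10, 5)) = Add(-3, 50) = 47)
W = 40 (W = Mul(4, Add(30, Mul(-1, 20))) = Mul(4, Add(30, -20)) = Mul(4, 10) = 40)
g = -14 (g = Add(3, Mul(-1, Add(Add(6, Mul(2, 1)), Mul(-1, -9)))) = Add(3, Mul(-1, Add(Add(6, 2), 9))) = Add(3, Mul(-1, Add(8, 9))) = Add(3, Mul(-1, 17)) = Add(3, -17) = -14)
Mul(Mul(g, w), W) = Mul(Mul(-14, 47), 40) = Mul(-658, 40) = -26320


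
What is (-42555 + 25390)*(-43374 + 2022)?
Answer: 709807080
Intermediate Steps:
(-42555 + 25390)*(-43374 + 2022) = -17165*(-41352) = 709807080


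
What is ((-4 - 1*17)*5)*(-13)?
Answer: 1365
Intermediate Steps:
((-4 - 1*17)*5)*(-13) = ((-4 - 17)*5)*(-13) = -21*5*(-13) = -105*(-13) = 1365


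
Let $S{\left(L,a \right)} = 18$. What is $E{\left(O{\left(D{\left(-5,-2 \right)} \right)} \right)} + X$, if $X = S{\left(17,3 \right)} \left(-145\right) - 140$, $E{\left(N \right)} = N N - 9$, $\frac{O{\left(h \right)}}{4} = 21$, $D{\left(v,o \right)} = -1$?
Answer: $4297$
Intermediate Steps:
$O{\left(h \right)} = 84$ ($O{\left(h \right)} = 4 \cdot 21 = 84$)
$E{\left(N \right)} = -9 + N^{2}$ ($E{\left(N \right)} = N^{2} - 9 = -9 + N^{2}$)
$X = -2750$ ($X = 18 \left(-145\right) - 140 = -2610 - 140 = -2750$)
$E{\left(O{\left(D{\left(-5,-2 \right)} \right)} \right)} + X = \left(-9 + 84^{2}\right) - 2750 = \left(-9 + 7056\right) - 2750 = 7047 - 2750 = 4297$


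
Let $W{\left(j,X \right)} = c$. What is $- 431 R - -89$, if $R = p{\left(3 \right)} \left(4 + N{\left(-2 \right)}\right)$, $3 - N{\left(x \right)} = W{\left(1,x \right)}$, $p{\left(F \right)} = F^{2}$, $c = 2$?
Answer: $-19306$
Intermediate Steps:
$W{\left(j,X \right)} = 2$
$N{\left(x \right)} = 1$ ($N{\left(x \right)} = 3 - 2 = 1$)
$R = 45$ ($R = 3^{2} \left(4 + 1\right) = 9 \cdot 5 = 45$)
$- 431 R - -89 = \left(-431\right) 45 - -89 = -19395 + \left(-24 + 113\right) = -19395 + 89 = -19306$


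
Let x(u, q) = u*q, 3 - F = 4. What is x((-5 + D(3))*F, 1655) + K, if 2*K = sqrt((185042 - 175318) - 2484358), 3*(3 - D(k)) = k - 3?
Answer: 3310 + I*sqrt(2474634)/2 ≈ 3310.0 + 786.55*I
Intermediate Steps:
F = -1 (F = 3 - 1*4 = 3 - 4 = -1)
D(k) = 4 - k/3 (D(k) = 3 - (k - 3)/3 = 3 - (-3 + k)/3 = 3 + (1 - k/3) = 4 - k/3)
x(u, q) = q*u
K = I*sqrt(2474634)/2 (K = sqrt((185042 - 175318) - 2484358)/2 = sqrt(9724 - 2484358)/2 = sqrt(-2474634)/2 = (I*sqrt(2474634))/2 = I*sqrt(2474634)/2 ≈ 786.55*I)
x((-5 + D(3))*F, 1655) + K = 1655*((-5 + (4 - 1/3*3))*(-1)) + I*sqrt(2474634)/2 = 1655*((-5 + (4 - 1))*(-1)) + I*sqrt(2474634)/2 = 1655*((-5 + 3)*(-1)) + I*sqrt(2474634)/2 = 1655*(-2*(-1)) + I*sqrt(2474634)/2 = 1655*2 + I*sqrt(2474634)/2 = 3310 + I*sqrt(2474634)/2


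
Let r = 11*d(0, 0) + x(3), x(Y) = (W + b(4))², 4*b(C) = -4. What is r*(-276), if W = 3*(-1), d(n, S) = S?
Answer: -4416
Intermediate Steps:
b(C) = -1 (b(C) = (¼)*(-4) = -1)
W = -3
x(Y) = 16 (x(Y) = (-3 - 1)² = (-4)² = 16)
r = 16 (r = 11*0 + 16 = 0 + 16 = 16)
r*(-276) = 16*(-276) = -4416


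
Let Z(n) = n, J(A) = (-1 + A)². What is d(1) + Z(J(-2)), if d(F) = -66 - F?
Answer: -58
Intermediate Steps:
d(1) + Z(J(-2)) = (-66 - 1*1) + (-1 - 2)² = (-66 - 1) + (-3)² = -67 + 9 = -58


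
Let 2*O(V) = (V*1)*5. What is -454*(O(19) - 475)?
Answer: 194085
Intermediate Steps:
O(V) = 5*V/2 (O(V) = ((V*1)*5)/2 = (V*5)/2 = (5*V)/2 = 5*V/2)
-454*(O(19) - 475) = -454*((5/2)*19 - 475) = -454*(95/2 - 475) = -454*(-855/2) = 194085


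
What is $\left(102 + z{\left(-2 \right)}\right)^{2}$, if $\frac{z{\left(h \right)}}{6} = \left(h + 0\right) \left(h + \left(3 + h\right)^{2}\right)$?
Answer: $12996$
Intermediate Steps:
$z{\left(h \right)} = 6 h \left(h + \left(3 + h\right)^{2}\right)$ ($z{\left(h \right)} = 6 \left(h + 0\right) \left(h + \left(3 + h\right)^{2}\right) = 6 h \left(h + \left(3 + h\right)^{2}\right)$)
$\left(102 + z{\left(-2 \right)}\right)^{2} = \left(102 + 6 \left(-2\right) \left(-2 + \left(3 - 2\right)^{2}\right)\right)^{2} = \left(102 + 6 \left(-2\right) \left(-2 + 1^{2}\right)\right)^{2} = \left(102 + 6 \left(-2\right) \left(-2 + 1\right)\right)^{2} = \left(102 + 6 \left(-2\right) \left(-1\right)\right)^{2} = \left(102 + 12\right)^{2} = 114^{2} = 12996$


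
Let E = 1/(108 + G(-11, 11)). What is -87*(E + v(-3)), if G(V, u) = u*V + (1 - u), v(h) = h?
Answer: 6090/23 ≈ 264.78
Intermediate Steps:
G(V, u) = 1 - u + V*u (G(V, u) = V*u + (1 - u) = 1 - u + V*u)
E = -1/23 (E = 1/(108 + (1 - 1*11 - 11*11)) = 1/(108 + (1 - 11 - 121)) = 1/(108 - 131) = 1/(-23) = -1/23 ≈ -0.043478)
-87*(E + v(-3)) = -87*(-1/23 - 3) = -87*(-70/23) = 6090/23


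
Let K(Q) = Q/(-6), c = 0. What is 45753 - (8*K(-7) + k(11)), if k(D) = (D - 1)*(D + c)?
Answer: 136901/3 ≈ 45634.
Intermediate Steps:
k(D) = D*(-1 + D) (k(D) = (D - 1)*(D + 0) = (-1 + D)*D = D*(-1 + D))
K(Q) = -Q/6 (K(Q) = Q*(-⅙) = -Q/6)
45753 - (8*K(-7) + k(11)) = 45753 - (8*(-⅙*(-7)) + 11*(-1 + 11)) = 45753 - (8*(7/6) + 11*10) = 45753 - (28/3 + 110) = 45753 - 1*358/3 = 45753 - 358/3 = 136901/3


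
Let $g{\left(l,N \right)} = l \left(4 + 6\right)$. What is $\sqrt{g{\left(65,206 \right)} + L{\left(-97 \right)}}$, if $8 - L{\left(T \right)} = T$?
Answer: $\sqrt{755} \approx 27.477$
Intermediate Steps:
$g{\left(l,N \right)} = 10 l$ ($g{\left(l,N \right)} = l 10 = 10 l$)
$L{\left(T \right)} = 8 - T$
$\sqrt{g{\left(65,206 \right)} + L{\left(-97 \right)}} = \sqrt{10 \cdot 65 + \left(8 - -97\right)} = \sqrt{650 + \left(8 + 97\right)} = \sqrt{650 + 105} = \sqrt{755}$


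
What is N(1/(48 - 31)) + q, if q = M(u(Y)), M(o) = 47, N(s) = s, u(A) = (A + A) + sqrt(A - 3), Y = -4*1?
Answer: 800/17 ≈ 47.059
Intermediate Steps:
Y = -4
u(A) = sqrt(-3 + A) + 2*A (u(A) = 2*A + sqrt(-3 + A) = sqrt(-3 + A) + 2*A)
q = 47
N(1/(48 - 31)) + q = 1/(48 - 31) + 47 = 1/17 + 47 = 800/17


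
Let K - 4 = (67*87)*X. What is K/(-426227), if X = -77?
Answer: 448829/426227 ≈ 1.0530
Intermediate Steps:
K = -448829 (K = 4 + (67*87)*(-77) = 4 + 5829*(-77) = 4 - 448833 = -448829)
K/(-426227) = -448829/(-426227) = -448829*(-1/426227) = 448829/426227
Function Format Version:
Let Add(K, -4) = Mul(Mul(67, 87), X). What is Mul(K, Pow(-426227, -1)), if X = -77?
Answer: Rational(448829, 426227) ≈ 1.0530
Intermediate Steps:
K = -448829 (K = Add(4, Mul(Mul(67, 87), -77)) = Add(4, Mul(5829, -77)) = Add(4, -448833) = -448829)
Mul(K, Pow(-426227, -1)) = Mul(-448829, Pow(-426227, -1)) = Mul(-448829, Rational(-1, 426227)) = Rational(448829, 426227)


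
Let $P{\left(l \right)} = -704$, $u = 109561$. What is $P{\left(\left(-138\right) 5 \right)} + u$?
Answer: $108857$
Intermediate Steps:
$P{\left(\left(-138\right) 5 \right)} + u = -704 + 109561 = 108857$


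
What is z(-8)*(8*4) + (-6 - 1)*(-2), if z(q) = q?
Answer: -242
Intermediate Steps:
z(-8)*(8*4) + (-6 - 1)*(-2) = -64*4 + (-6 - 1)*(-2) = -8*32 - 7*(-2) = -256 + 14 = -242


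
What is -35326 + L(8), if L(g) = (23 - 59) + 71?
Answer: -35291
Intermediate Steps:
L(g) = 35 (L(g) = -36 + 71 = 35)
-35326 + L(8) = -35326 + 35 = -35291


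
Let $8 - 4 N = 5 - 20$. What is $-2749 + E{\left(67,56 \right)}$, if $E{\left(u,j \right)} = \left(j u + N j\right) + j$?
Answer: $1381$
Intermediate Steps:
$N = \frac{23}{4}$ ($N = 2 - \frac{5 - 20}{4} = 2 - - \frac{15}{4} = 2 + \frac{15}{4} = \frac{23}{4} \approx 5.75$)
$E{\left(u,j \right)} = \frac{27 j}{4} + j u$ ($E{\left(u,j \right)} = \left(j u + \frac{23 j}{4}\right) + j = \left(\frac{23 j}{4} + j u\right) + j = \frac{27 j}{4} + j u$)
$-2749 + E{\left(67,56 \right)} = -2749 + \frac{1}{4} \cdot 56 \left(27 + 4 \cdot 67\right) = -2749 + \frac{1}{4} \cdot 56 \left(27 + 268\right) = -2749 + \frac{1}{4} \cdot 56 \cdot 295 = -2749 + 4130 = 1381$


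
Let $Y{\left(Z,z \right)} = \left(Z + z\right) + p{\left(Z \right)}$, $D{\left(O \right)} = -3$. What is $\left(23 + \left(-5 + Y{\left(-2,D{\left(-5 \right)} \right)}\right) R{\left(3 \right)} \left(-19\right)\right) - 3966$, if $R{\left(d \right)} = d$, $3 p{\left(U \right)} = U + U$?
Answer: $-3297$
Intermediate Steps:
$p{\left(U \right)} = \frac{2 U}{3}$ ($p{\left(U \right)} = \frac{U + U}{3} = \frac{2 U}{3}$)
$Y{\left(Z,z \right)} = z + \frac{5 Z}{3}$ ($Y{\left(Z,z \right)} = \left(Z + z\right) + \frac{2 Z}{3} = z + \frac{5 Z}{3}$)
$\left(23 + \left(-5 + Y{\left(-2,D{\left(-5 \right)} \right)}\right) R{\left(3 \right)} \left(-19\right)\right) - 3966 = \left(23 + \left(-5 + \left(-3 + \frac{5}{3} \left(-2\right)\right)\right) 3 \left(-19\right)\right) - 3966 = \left(23 + \left(-5 - \frac{19}{3}\right) 3 \left(-19\right)\right) - 3966 = \left(23 + \left(- \frac{34}{3}\right) 3 \left(-19\right)\right) - 3966 = \left(23 - -646\right) - 3966 = \left(23 + 646\right) - 3966 = 669 - 3966 = -3297$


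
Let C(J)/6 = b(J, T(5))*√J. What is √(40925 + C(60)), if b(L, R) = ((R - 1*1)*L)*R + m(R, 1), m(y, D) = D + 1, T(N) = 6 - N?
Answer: √(40925 + 24*√15) ≈ 202.53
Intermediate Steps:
m(y, D) = 1 + D
b(L, R) = 2 + L*R*(-1 + R) (b(L, R) = ((R - 1*1)*L)*R + (1 + 1) = ((R - 1)*L)*R + 2 = ((-1 + R)*L)*R + 2 = (L*(-1 + R))*R + 2 = L*R*(-1 + R) + 2 = 2 + L*R*(-1 + R))
C(J) = 12*√J (C(J) = 6*((2 + J*(6 - 1*5)² - J*(6 - 1*5))*√J) = 6*((2 + J*(6 - 5)² - J*(6 - 5))*√J) = 6*((2 + J*1² - 1*J*1)*√J) = 6*((2 + J*1 - J)*√J) = 6*((2 + J - J)*√J) = 6*(2*√J) = 12*√J)
√(40925 + C(60)) = √(40925 + 12*√60) = √(40925 + 12*(2*√15)) = √(40925 + 24*√15)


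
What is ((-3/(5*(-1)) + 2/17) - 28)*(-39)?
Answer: 90441/85 ≈ 1064.0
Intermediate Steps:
((-3/(5*(-1)) + 2/17) - 28)*(-39) = ((-3/(-5) + 2*(1/17)) - 28)*(-39) = ((-3*(-⅕) + 2/17) - 28)*(-39) = ((⅗ + 2/17) - 28)*(-39) = (61/85 - 28)*(-39) = -2319/85*(-39) = 90441/85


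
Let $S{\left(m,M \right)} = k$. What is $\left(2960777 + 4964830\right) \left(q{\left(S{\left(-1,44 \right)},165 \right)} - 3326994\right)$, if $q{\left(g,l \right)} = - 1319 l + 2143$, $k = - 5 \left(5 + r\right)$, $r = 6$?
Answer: $-28076351839002$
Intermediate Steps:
$k = -55$ ($k = - 5 \left(5 + 6\right) = \left(-5\right) 11 = -55$)
$S{\left(m,M \right)} = -55$
$q{\left(g,l \right)} = 2143 - 1319 l$
$\left(2960777 + 4964830\right) \left(q{\left(S{\left(-1,44 \right)},165 \right)} - 3326994\right) = \left(2960777 + 4964830\right) \left(\left(2143 - 217635\right) - 3326994\right) = 7925607 \left(\left(2143 - 217635\right) - 3326994\right) = 7925607 \left(-215492 - 3326994\right) = 7925607 \left(-3542486\right) = -28076351839002$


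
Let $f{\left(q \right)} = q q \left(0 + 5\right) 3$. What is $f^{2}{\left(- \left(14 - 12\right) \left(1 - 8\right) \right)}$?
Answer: $8643600$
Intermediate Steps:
$f{\left(q \right)} = 15 q^{2}$ ($f{\left(q \right)} = q q 5 \cdot 3 = q 5 q 3 = 5 q^{2} \cdot 3 = 15 q^{2}$)
$f^{2}{\left(- \left(14 - 12\right) \left(1 - 8\right) \right)} = \left(15 \left(- \left(14 - 12\right) \left(1 - 8\right)\right)^{2}\right)^{2} = \left(15 \left(- \left(14 - 12\right) \left(-7\right)\right)^{2}\right)^{2} = \left(15 \left(- 2 \left(-7\right)\right)^{2}\right)^{2} = \left(15 \left(\left(-1\right) \left(-14\right)\right)^{2}\right)^{2} = \left(15 \cdot 14^{2}\right)^{2} = \left(15 \cdot 196\right)^{2} = 2940^{2} = 8643600$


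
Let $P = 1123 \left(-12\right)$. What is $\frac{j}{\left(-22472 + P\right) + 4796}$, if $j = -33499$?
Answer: $\frac{33499}{31152} \approx 1.0753$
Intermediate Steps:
$P = -13476$
$\frac{j}{\left(-22472 + P\right) + 4796} = - \frac{33499}{\left(-22472 - 13476\right) + 4796} = - \frac{33499}{-35948 + 4796} = - \frac{33499}{-31152} = \left(-33499\right) \left(- \frac{1}{31152}\right) = \frac{33499}{31152}$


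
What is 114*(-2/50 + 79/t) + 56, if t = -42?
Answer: -28523/175 ≈ -162.99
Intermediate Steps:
114*(-2/50 + 79/t) + 56 = 114*(-2/50 + 79/(-42)) + 56 = 114*(-2*1/50 + 79*(-1/42)) + 56 = 114*(-1/25 - 79/42) + 56 = 114*(-2017/1050) + 56 = -38323/175 + 56 = -28523/175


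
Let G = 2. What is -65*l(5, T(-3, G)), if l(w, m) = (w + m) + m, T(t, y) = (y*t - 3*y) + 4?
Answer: 715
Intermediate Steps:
T(t, y) = 4 - 3*y + t*y (T(t, y) = (t*y - 3*y) + 4 = (-3*y + t*y) + 4 = 4 - 3*y + t*y)
l(w, m) = w + 2*m (l(w, m) = (m + w) + m = w + 2*m)
-65*l(5, T(-3, G)) = -65*(5 + 2*(4 - 3*2 - 3*2)) = -65*(5 + 2*(4 - 6 - 6)) = -65*(5 + 2*(-8)) = -65*(5 - 16) = -65*(-11) = 715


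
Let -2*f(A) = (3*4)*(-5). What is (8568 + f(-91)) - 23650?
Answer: -15052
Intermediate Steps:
f(A) = 30 (f(A) = -3*4*(-5)/2 = -6*(-5) = -½*(-60) = 30)
(8568 + f(-91)) - 23650 = (8568 + 30) - 23650 = 8598 - 23650 = -15052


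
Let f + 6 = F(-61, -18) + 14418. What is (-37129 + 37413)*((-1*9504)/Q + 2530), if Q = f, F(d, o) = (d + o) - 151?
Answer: 5093675752/7091 ≈ 7.1833e+5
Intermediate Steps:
F(d, o) = -151 + d + o
f = 14182 (f = -6 + ((-151 - 61 - 18) + 14418) = -6 + (-230 + 14418) = -6 + 14188 = 14182)
Q = 14182
(-37129 + 37413)*((-1*9504)/Q + 2530) = (-37129 + 37413)*(-1*9504/14182 + 2530) = 284*(-9504*1/14182 + 2530) = 284*(-4752/7091 + 2530) = 284*(17935478/7091) = 5093675752/7091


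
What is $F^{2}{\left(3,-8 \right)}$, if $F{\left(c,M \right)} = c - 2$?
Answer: $1$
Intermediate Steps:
$F{\left(c,M \right)} = -2 + c$ ($F{\left(c,M \right)} = c - 2 = -2 + c$)
$F^{2}{\left(3,-8 \right)} = \left(-2 + 3\right)^{2} = 1^{2} = 1$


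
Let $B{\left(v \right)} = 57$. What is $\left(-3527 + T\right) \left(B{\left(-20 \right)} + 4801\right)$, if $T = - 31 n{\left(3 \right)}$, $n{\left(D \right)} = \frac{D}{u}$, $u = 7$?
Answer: $-17198708$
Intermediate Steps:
$n{\left(D \right)} = \frac{D}{7}$
$T = - \frac{93}{7}$ ($T = - 31 \cdot \frac{1}{7} \cdot 3 = \left(-31\right) \frac{3}{7} = - \frac{93}{7} \approx -13.286$)
$\left(-3527 + T\right) \left(B{\left(-20 \right)} + 4801\right) = \left(-3527 - \frac{93}{7}\right) \left(57 + 4801\right) = \left(- \frac{24782}{7}\right) 4858 = -17198708$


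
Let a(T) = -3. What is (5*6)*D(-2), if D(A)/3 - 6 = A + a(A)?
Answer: 90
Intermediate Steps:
D(A) = 9 + 3*A (D(A) = 18 + 3*(A - 3) = 18 + 3*(-3 + A) = 18 + (-9 + 3*A) = 9 + 3*A)
(5*6)*D(-2) = (5*6)*(9 + 3*(-2)) = 30*(9 - 6) = 30*3 = 90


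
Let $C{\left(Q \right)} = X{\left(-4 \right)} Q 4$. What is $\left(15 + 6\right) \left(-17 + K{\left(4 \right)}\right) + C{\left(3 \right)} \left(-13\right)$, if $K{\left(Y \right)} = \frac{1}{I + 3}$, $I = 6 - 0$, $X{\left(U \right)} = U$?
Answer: $\frac{808}{3} \approx 269.33$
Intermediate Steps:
$I = 6$ ($I = 6 + 0 = 6$)
$C{\left(Q \right)} = - 16 Q$ ($C{\left(Q \right)} = - 4 Q 4 = - 16 Q$)
$K{\left(Y \right)} = \frac{1}{9}$ ($K{\left(Y \right)} = \frac{1}{6 + 3} = \frac{1}{9}$)
$\left(15 + 6\right) \left(-17 + K{\left(4 \right)}\right) + C{\left(3 \right)} \left(-13\right) = \left(15 + 6\right) \left(-17 + \frac{1}{9}\right) + \left(-16\right) 3 \left(-13\right) = 21 \left(- \frac{152}{9}\right) - -624 = - \frac{1064}{3} + 624 = \frac{808}{3}$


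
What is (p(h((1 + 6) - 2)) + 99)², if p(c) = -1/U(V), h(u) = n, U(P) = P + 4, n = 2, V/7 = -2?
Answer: 982081/100 ≈ 9820.8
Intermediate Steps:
V = -14 (V = 7*(-2) = -14)
U(P) = 4 + P
h(u) = 2
p(c) = ⅒ (p(c) = -1/(4 - 14) = -1/(-10) = -1*(-⅒) = ⅒)
(p(h((1 + 6) - 2)) + 99)² = (⅒ + 99)² = (991/10)² = 982081/100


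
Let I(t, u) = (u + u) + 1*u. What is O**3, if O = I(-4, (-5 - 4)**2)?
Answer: 14348907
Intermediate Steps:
I(t, u) = 3*u (I(t, u) = 2*u + u = 3*u)
O = 243 (O = 3*(-5 - 4)**2 = 3*(-9)**2 = 3*81 = 243)
O**3 = 243**3 = 14348907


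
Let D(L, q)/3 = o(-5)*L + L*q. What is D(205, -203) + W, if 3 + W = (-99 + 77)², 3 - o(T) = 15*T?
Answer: -76394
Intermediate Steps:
o(T) = 3 - 15*T
W = 481 (W = -3 + (-99 + 77)² = -3 + (-22)² = -3 + 484 = 481)
D(L, q) = 234*L + 3*L*q (D(L, q) = 3*((3 - 15*(-5))*L + L*q) = 3*((3 + 75)*L + L*q) = 3*(78*L + L*q) = 234*L + 3*L*q)
D(205, -203) + W = 3*205*(78 - 203) + 481 = 3*205*(-125) + 481 = -76875 + 481 = -76394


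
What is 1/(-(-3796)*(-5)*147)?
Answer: -1/2790060 ≈ -3.5842e-7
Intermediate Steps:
1/(-(-3796)*(-5)*147) = 1/(-146*130*147) = 1/(-18980*147) = 1/(-2790060) = -1/2790060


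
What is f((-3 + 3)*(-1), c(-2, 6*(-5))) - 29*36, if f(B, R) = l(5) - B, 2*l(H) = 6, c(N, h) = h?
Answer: -1041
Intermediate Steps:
l(H) = 3 (l(H) = (½)*6 = 3)
f(B, R) = 3 - B
f((-3 + 3)*(-1), c(-2, 6*(-5))) - 29*36 = (3 - (-3 + 3)*(-1)) - 29*36 = (3 - 0*(-1)) - 1044 = (3 - 1*0) - 1044 = (3 + 0) - 1044 = 3 - 1044 = -1041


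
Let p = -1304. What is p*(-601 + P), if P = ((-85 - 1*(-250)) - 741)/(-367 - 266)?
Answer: 165111176/211 ≈ 7.8252e+5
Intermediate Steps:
P = 192/211 (P = ((-85 + 250) - 741)/(-633) = (165 - 741)*(-1/633) = -576*(-1/633) = 192/211 ≈ 0.90995)
p*(-601 + P) = -1304*(-601 + 192/211) = -1304*(-126619/211) = 165111176/211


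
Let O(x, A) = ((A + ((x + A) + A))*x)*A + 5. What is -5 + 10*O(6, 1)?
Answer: 585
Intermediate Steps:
O(x, A) = 5 + A*x*(x + 3*A) (O(x, A) = ((A + ((A + x) + A))*x)*A + 5 = ((A + (x + 2*A))*x)*A + 5 = ((x + 3*A)*x)*A + 5 = (x*(x + 3*A))*A + 5 = A*x*(x + 3*A) + 5 = 5 + A*x*(x + 3*A))
-5 + 10*O(6, 1) = -5 + 10*(5 + 1*6² + 3*6*1²) = -5 + 10*(5 + 1*36 + 3*6*1) = -5 + 10*(5 + 36 + 18) = -5 + 10*59 = -5 + 590 = 585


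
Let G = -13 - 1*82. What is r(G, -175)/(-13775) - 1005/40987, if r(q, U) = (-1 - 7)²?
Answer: -16467043/564595925 ≈ -0.029166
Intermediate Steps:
G = -95 (G = -13 - 82 = -95)
r(q, U) = 64 (r(q, U) = (-8)² = 64)
r(G, -175)/(-13775) - 1005/40987 = 64/(-13775) - 1005/40987 = 64*(-1/13775) - 1005*1/40987 = -64/13775 - 1005/40987 = -16467043/564595925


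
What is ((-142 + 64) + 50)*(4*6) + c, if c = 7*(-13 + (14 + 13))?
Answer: -574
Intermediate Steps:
c = 98 (c = 7*(-13 + 27) = 7*14 = 98)
((-142 + 64) + 50)*(4*6) + c = ((-142 + 64) + 50)*(4*6) + 98 = (-78 + 50)*24 + 98 = -28*24 + 98 = -672 + 98 = -574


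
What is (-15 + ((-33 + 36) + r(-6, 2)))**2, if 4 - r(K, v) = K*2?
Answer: 16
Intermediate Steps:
r(K, v) = 4 - 2*K (r(K, v) = 4 - K*2 = 4 - 2*K)
(-15 + ((-33 + 36) + r(-6, 2)))**2 = (-15 + ((-33 + 36) + (4 - 2*(-6))))**2 = (-15 + (3 + (4 + 12)))**2 = (-15 + (3 + 16))**2 = (-15 + 19)**2 = 4**2 = 16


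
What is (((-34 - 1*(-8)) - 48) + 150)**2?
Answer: 5776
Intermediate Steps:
(((-34 - 1*(-8)) - 48) + 150)**2 = (((-34 + 8) - 48) + 150)**2 = ((-26 - 48) + 150)**2 = (-74 + 150)**2 = 76**2 = 5776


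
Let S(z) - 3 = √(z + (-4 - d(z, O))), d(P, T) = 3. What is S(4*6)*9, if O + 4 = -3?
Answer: 27 + 9*√17 ≈ 64.108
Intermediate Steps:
O = -7 (O = -4 - 3 = -7)
S(z) = 3 + √(-7 + z) (S(z) = 3 + √(z + (-4 - 1*3)) = 3 + √(z + (-4 - 3)) = 3 + √(z - 7) = 3 + √(-7 + z))
S(4*6)*9 = (3 + √(-7 + 4*6))*9 = (3 + √(-7 + 24))*9 = (3 + √17)*9 = 27 + 9*√17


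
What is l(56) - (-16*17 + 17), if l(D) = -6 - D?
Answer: 193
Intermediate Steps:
l(56) - (-16*17 + 17) = (-6 - 1*56) - (-16*17 + 17) = (-6 - 56) - (-272 + 17) = -62 - 1*(-255) = -62 + 255 = 193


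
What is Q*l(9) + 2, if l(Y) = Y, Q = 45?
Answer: 407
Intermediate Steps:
Q*l(9) + 2 = 45*9 + 2 = 405 + 2 = 407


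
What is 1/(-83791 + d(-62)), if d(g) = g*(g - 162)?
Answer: -1/69903 ≈ -1.4306e-5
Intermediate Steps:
d(g) = g*(-162 + g)
1/(-83791 + d(-62)) = 1/(-83791 - 62*(-162 - 62)) = 1/(-83791 - 62*(-224)) = 1/(-83791 + 13888) = 1/(-69903) = -1/69903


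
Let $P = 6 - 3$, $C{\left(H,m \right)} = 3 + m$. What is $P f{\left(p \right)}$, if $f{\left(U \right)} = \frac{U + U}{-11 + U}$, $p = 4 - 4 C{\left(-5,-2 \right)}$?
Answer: $0$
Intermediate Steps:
$p = 0$ ($p = 4 - 4 \left(3 - 2\right) = 4 - 4 = 0$)
$P = 3$ ($P = 6 - 3 = 3$)
$f{\left(U \right)} = \frac{2 U}{-11 + U}$
$P f{\left(p \right)} = 3 \cdot 2 \cdot 0 \frac{1}{-11 + 0} = 3 \cdot 2 \cdot 0 \frac{1}{-11} = 3 \cdot 2 \cdot 0 \left(- \frac{1}{11}\right) = 3 \cdot 0 = 0$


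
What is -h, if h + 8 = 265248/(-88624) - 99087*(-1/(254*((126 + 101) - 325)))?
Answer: 2064516773/137876788 ≈ 14.974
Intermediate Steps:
h = -2064516773/137876788 (h = -8 + (265248/(-88624) - 99087*(-1/(254*((126 + 101) - 325)))) = -8 + (265248*(-1/88624) - 99087*(-1/(254*(227 - 325)))) = -8 + (-16578/5539 - 99087/((-98*(-254)))) = -8 + (-16578/5539 - 99087/24892) = -8 - 961502469/137876788 = -2064516773/137876788 ≈ -14.974)
-h = -1*(-2064516773/137876788) = 2064516773/137876788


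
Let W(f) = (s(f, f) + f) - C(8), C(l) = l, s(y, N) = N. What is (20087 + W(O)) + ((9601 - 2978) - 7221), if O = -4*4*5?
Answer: 19321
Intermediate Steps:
O = -80 (O = -16*5 = -80)
W(f) = -8 + 2*f (W(f) = (f + f) - 1*8 = 2*f - 8 = -8 + 2*f)
(20087 + W(O)) + ((9601 - 2978) - 7221) = (20087 + (-8 + 2*(-80))) + ((9601 - 2978) - 7221) = (20087 + (-8 - 160)) + (6623 - 7221) = (20087 - 168) - 598 = 19919 - 598 = 19321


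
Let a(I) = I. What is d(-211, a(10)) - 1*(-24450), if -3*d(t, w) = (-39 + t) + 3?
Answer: 73597/3 ≈ 24532.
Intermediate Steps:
d(t, w) = 12 - t/3 (d(t, w) = -((-39 + t) + 3)/3 = -(-36 + t)/3 = 12 - t/3)
d(-211, a(10)) - 1*(-24450) = (12 - ⅓*(-211)) - 1*(-24450) = (12 + 211/3) + 24450 = 247/3 + 24450 = 73597/3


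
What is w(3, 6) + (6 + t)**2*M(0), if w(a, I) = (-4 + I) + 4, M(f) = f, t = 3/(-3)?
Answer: 6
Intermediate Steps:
t = -1 (t = 3*(-1/3) = -1)
w(a, I) = I
w(3, 6) + (6 + t)**2*M(0) = 6 + (6 - 1)**2*0 = 6 + 5**2*0 = 6 + 25*0 = 6 + 0 = 6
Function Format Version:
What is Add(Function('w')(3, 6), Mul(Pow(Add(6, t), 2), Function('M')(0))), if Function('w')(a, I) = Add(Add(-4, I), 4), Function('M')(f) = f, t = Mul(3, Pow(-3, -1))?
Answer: 6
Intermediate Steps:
t = -1 (t = Mul(3, Rational(-1, 3)) = -1)
Function('w')(a, I) = I
Add(Function('w')(3, 6), Mul(Pow(Add(6, t), 2), Function('M')(0))) = Add(6, Mul(Pow(Add(6, -1), 2), 0)) = Add(6, Mul(Pow(5, 2), 0)) = Add(6, Mul(25, 0)) = Add(6, 0) = 6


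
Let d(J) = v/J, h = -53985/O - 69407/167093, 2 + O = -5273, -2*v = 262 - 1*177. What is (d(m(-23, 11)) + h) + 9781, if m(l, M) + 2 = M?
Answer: 31052224413143/3173096070 ≈ 9786.1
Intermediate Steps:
v = -85/2 (v = -(262 - 1*177)/2 = -(262 - 177)/2 = -½*85 = -85/2 ≈ -42.500)
O = -5275 (O = -2 - 5273 = -5275)
m(l, M) = -2 + M
h = 1730878736/176283115 (h = -53985/(-5275) - 69407/167093 = -53985*(-1/5275) - 69407*1/167093 = 10797/1055 - 69407/167093 = 1730878736/176283115 ≈ 9.8187)
d(J) = -85/(2*J)
(d(m(-23, 11)) + h) + 9781 = (-85/(2*(-2 + 11)) + 1730878736/176283115) + 9781 = (-85/2/9 + 1730878736/176283115) + 9781 = (-85/2*⅑ + 1730878736/176283115) + 9781 = (-85/18 + 1730878736/176283115) + 9781 = 16171752473/3173096070 + 9781 = 31052224413143/3173096070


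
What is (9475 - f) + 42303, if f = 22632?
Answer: 29146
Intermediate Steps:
(9475 - f) + 42303 = (9475 - 1*22632) + 42303 = (9475 - 22632) + 42303 = -13157 + 42303 = 29146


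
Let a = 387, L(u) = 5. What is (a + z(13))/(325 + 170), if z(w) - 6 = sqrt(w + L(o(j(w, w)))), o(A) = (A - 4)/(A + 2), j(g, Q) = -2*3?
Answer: 131/165 + sqrt(2)/165 ≈ 0.80251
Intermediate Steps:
j(g, Q) = -6
o(A) = (-4 + A)/(2 + A)
z(w) = 6 + sqrt(5 + w) (z(w) = 6 + sqrt(w + 5) = 6 + sqrt(5 + w))
(a + z(13))/(325 + 170) = (387 + (6 + sqrt(5 + 13)))/(325 + 170) = (387 + (6 + sqrt(18)))/495 = (387 + (6 + 3*sqrt(2)))*(1/495) = (393 + 3*sqrt(2))*(1/495) = 131/165 + sqrt(2)/165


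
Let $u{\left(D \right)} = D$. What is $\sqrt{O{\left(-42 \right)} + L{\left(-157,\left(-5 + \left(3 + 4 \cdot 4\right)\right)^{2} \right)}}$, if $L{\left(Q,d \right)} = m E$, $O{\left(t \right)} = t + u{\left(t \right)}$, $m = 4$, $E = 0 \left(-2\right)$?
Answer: $2 i \sqrt{21} \approx 9.1651 i$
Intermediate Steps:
$E = 0$
$O{\left(t \right)} = 2 t$ ($O{\left(t \right)} = t + t = 2 t$)
$L{\left(Q,d \right)} = 0$ ($L{\left(Q,d \right)} = 4 \cdot 0 = 0$)
$\sqrt{O{\left(-42 \right)} + L{\left(-157,\left(-5 + \left(3 + 4 \cdot 4\right)\right)^{2} \right)}} = \sqrt{2 \left(-42\right) + 0} = \sqrt{-84 + 0} = \sqrt{-84} = 2 i \sqrt{21}$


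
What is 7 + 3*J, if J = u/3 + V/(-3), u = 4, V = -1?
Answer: 12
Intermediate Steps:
J = 5/3 (J = 4/3 - 1/(-3) = 4*(1/3) - 1*(-1/3) = 4/3 + 1/3 = 5/3 ≈ 1.6667)
7 + 3*J = 7 + 3*(5/3) = 7 + 5 = 12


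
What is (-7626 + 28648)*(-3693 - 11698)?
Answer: -323549602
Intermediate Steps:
(-7626 + 28648)*(-3693 - 11698) = 21022*(-15391) = -323549602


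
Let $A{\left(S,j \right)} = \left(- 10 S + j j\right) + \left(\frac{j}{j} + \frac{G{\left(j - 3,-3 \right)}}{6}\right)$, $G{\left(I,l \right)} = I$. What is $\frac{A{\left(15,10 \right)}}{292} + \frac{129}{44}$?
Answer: $\frac{53345}{19272} \approx 2.768$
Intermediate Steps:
$A{\left(S,j \right)} = \frac{1}{2} + j^{2} - 10 S + \frac{j}{6}$ ($A{\left(S,j \right)} = \left(- 10 S + j j\right) + \left(\frac{j}{j} + \frac{j - 3}{6}\right) = \left(- 10 S + j^{2}\right) + \left(1 + \left(-3 + j\right) \frac{1}{6}\right) = \left(j^{2} - 10 S\right) + \left(1 + \left(- \frac{1}{2} + \frac{j}{6}\right)\right) = \left(j^{2} - 10 S\right) + \left(\frac{1}{2} + \frac{j}{6}\right) = \frac{1}{2} + j^{2} - 10 S + \frac{j}{6}$)
$\frac{A{\left(15,10 \right)}}{292} + \frac{129}{44} = \frac{\frac{1}{2} + 10^{2} - 150 + \frac{1}{6} \cdot 10}{292} + \frac{129}{44} = \left(\frac{1}{2} + 100 - 150 + \frac{5}{3}\right) \frac{1}{292} + 129 \cdot \frac{1}{44} = \left(- \frac{287}{6}\right) \frac{1}{292} + \frac{129}{44} = - \frac{287}{1752} + \frac{129}{44} = \frac{53345}{19272}$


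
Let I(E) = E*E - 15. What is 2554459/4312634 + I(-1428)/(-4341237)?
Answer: 765107454879/6240722096086 ≈ 0.12260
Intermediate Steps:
I(E) = -15 + E² (I(E) = E² - 15 = -15 + E²)
2554459/4312634 + I(-1428)/(-4341237) = 2554459/4312634 + (-15 + (-1428)²)/(-4341237) = 2554459*(1/4312634) + (-15 + 2039184)*(-1/4341237) = 2554459/4312634 + 2039169*(-1/4341237) = 2554459/4312634 - 679723/1447079 = 765107454879/6240722096086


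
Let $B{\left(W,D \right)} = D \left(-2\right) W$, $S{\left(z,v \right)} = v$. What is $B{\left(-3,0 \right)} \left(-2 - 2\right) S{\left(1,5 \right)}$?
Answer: $0$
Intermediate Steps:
$B{\left(W,D \right)} = - 2 D W$
$B{\left(-3,0 \right)} \left(-2 - 2\right) S{\left(1,5 \right)} = \left(-2\right) 0 \left(-3\right) \left(-2 - 2\right) 5 = 0 \left(-2 - 2\right) 5 = 0 \left(-4\right) 5 = 0 \cdot 5 = 0$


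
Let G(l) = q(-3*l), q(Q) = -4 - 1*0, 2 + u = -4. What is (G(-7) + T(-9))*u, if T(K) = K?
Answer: 78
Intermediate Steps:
u = -6 (u = -2 - 4 = -6)
q(Q) = -4 (q(Q) = -4 + 0 = -4)
G(l) = -4
(G(-7) + T(-9))*u = (-4 - 9)*(-6) = -13*(-6) = 78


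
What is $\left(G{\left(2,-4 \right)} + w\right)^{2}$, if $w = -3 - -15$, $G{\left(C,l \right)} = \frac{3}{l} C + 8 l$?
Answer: $\frac{1849}{4} \approx 462.25$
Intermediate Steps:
$G{\left(C,l \right)} = 8 l + \frac{3 C}{l}$ ($G{\left(C,l \right)} = \frac{3 C}{l} + 8 l = 8 l + \frac{3 C}{l}$)
$w = 12$ ($w = -3 + 15 = 12$)
$\left(G{\left(2,-4 \right)} + w\right)^{2} = \left(\left(8 \left(-4\right) + 3 \cdot 2 \frac{1}{-4}\right) + 12\right)^{2} = \left(\left(-32 + 3 \cdot 2 \left(- \frac{1}{4}\right)\right) + 12\right)^{2} = \left(\left(-32 - \frac{3}{2}\right) + 12\right)^{2} = \left(- \frac{67}{2} + 12\right)^{2} = \left(- \frac{43}{2}\right)^{2} = \frac{1849}{4}$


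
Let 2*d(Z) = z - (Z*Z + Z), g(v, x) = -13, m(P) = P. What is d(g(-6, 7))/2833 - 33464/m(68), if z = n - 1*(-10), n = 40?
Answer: -23701779/48161 ≈ -492.14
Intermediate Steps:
z = 50 (z = 40 - 1*(-10) = 40 + 10 = 50)
d(Z) = 25 - Z/2 - Z²/2 (d(Z) = (50 - (Z*Z + Z))/2 = (50 - (Z² + Z))/2 = (50 - (Z + Z²))/2 = (50 + (-Z - Z²))/2 = (50 - Z - Z²)/2 = 25 - Z/2 - Z²/2)
d(g(-6, 7))/2833 - 33464/m(68) = (25 - ½*(-13) - ½*(-13)²)/2833 - 33464/68 = (25 + 13/2 - ½*169)*(1/2833) - 33464*1/68 = (25 + 13/2 - 169/2)*(1/2833) - 8366/17 = -53*1/2833 - 8366/17 = -53/2833 - 8366/17 = -23701779/48161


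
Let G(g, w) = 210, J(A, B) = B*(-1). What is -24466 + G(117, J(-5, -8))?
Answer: -24256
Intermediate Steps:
J(A, B) = -B
-24466 + G(117, J(-5, -8)) = -24466 + 210 = -24256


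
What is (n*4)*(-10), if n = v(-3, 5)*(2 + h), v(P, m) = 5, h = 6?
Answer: -1600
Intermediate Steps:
n = 40 (n = 5*(2 + 6) = 5*8 = 40)
(n*4)*(-10) = (40*4)*(-10) = 160*(-10) = -1600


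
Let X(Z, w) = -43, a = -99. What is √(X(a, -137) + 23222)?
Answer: √23179 ≈ 152.25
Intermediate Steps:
√(X(a, -137) + 23222) = √(-43 + 23222) = √23179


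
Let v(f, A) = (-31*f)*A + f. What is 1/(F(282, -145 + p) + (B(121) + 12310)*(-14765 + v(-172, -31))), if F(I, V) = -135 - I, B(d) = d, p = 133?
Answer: -1/2240427116 ≈ -4.4634e-10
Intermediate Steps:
v(f, A) = f - 31*A*f (v(f, A) = -31*A*f + f = f - 31*A*f)
1/(F(282, -145 + p) + (B(121) + 12310)*(-14765 + v(-172, -31))) = 1/((-135 - 1*282) + (121 + 12310)*(-14765 - 172*(1 - 31*(-31)))) = 1/((-135 - 282) + 12431*(-14765 - 172*(1 + 961))) = 1/(-417 + 12431*(-14765 - 172*962)) = 1/(-417 + 12431*(-14765 - 165464)) = 1/(-417 + 12431*(-180229)) = 1/(-417 - 2240426699) = 1/(-2240427116) = -1/2240427116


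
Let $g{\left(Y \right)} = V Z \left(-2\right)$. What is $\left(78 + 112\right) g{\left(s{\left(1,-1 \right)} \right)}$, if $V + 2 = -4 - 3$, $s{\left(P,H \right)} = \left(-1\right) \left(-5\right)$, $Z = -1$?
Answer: $-3420$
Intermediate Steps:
$s{\left(P,H \right)} = 5$
$V = -9$ ($V = -2 - 7 = -9$)
$g{\left(Y \right)} = -18$ ($g{\left(Y \right)} = \left(-9\right) \left(-1\right) \left(-2\right) = 9 \left(-2\right) = -18$)
$\left(78 + 112\right) g{\left(s{\left(1,-1 \right)} \right)} = \left(78 + 112\right) \left(-18\right) = 190 \left(-18\right) = -3420$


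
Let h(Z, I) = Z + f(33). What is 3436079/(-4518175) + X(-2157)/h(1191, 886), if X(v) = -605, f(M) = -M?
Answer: -6712475357/5232046650 ≈ -1.2830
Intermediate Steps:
h(Z, I) = -33 + Z (h(Z, I) = Z - 1*33 = Z - 33 = -33 + Z)
3436079/(-4518175) + X(-2157)/h(1191, 886) = 3436079/(-4518175) - 605/(-33 + 1191) = 3436079*(-1/4518175) - 605/1158 = -3436079/4518175 - 605*1/1158 = -3436079/4518175 - 605/1158 = -6712475357/5232046650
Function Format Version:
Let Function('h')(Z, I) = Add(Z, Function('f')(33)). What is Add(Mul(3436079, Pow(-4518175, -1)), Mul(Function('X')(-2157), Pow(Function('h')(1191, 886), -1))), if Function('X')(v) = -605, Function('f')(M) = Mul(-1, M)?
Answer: Rational(-6712475357, 5232046650) ≈ -1.2830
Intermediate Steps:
Function('h')(Z, I) = Add(-33, Z) (Function('h')(Z, I) = Add(Z, Mul(-1, 33)) = Add(Z, -33) = Add(-33, Z))
Add(Mul(3436079, Pow(-4518175, -1)), Mul(Function('X')(-2157), Pow(Function('h')(1191, 886), -1))) = Add(Mul(3436079, Pow(-4518175, -1)), Mul(-605, Pow(Add(-33, 1191), -1))) = Add(Mul(3436079, Rational(-1, 4518175)), Mul(-605, Pow(1158, -1))) = Add(Rational(-3436079, 4518175), Mul(-605, Rational(1, 1158))) = Add(Rational(-3436079, 4518175), Rational(-605, 1158)) = Rational(-6712475357, 5232046650)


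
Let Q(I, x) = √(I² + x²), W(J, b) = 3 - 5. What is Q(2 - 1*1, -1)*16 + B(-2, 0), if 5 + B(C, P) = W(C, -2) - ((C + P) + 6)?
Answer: -11 + 16*√2 ≈ 11.627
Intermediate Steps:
W(J, b) = -2
B(C, P) = -13 - C - P (B(C, P) = -5 + (-2 - ((C + P) + 6)) = -5 + (-2 - (6 + C + P)) = -5 + (-2 + (-6 - C - P)) = -5 + (-8 - C - P) = -13 - C - P)
Q(2 - 1*1, -1)*16 + B(-2, 0) = √((2 - 1*1)² + (-1)²)*16 + (-13 - 1*(-2) - 1*0) = √((2 - 1)² + 1)*16 + (-13 + 2 + 0) = √(1² + 1)*16 - 11 = √(1 + 1)*16 - 11 = √2*16 - 11 = 16*√2 - 11 = -11 + 16*√2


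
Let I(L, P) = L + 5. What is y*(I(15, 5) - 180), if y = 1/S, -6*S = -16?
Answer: -60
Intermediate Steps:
I(L, P) = 5 + L
S = 8/3 (S = -⅙*(-16) = 8/3 ≈ 2.6667)
y = 3/8 (y = 1/(8/3) = 3/8 ≈ 0.37500)
y*(I(15, 5) - 180) = 3*((5 + 15) - 180)/8 = 3*(20 - 180)/8 = (3/8)*(-160) = -60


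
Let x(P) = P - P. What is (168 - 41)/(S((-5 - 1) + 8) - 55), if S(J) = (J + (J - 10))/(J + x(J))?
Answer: -127/58 ≈ -2.1897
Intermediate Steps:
x(P) = 0
S(J) = (-10 + 2*J)/J (S(J) = (J + (J - 10))/(J + 0) = (J + (-10 + J))/J = (-10 + 2*J)/J)
(168 - 41)/(S((-5 - 1) + 8) - 55) = (168 - 41)/((2 - 10/((-5 - 1) + 8)) - 55) = 127/((2 - 10/(-6 + 8)) - 55) = 127/((2 - 10/2) - 55) = 127/((2 - 10*1/2) - 55) = 127/((2 - 5) - 55) = 127/(-3 - 55) = 127/(-58) = 127*(-1/58) = -127/58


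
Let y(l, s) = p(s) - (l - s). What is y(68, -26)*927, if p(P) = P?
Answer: -111240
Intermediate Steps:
y(l, s) = -l + 2*s (y(l, s) = s - (l - s) = s + (s - l) = -l + 2*s)
y(68, -26)*927 = (-1*68 + 2*(-26))*927 = (-68 - 52)*927 = -120*927 = -111240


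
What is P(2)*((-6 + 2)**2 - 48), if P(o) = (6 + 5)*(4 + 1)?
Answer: -1760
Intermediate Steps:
P(o) = 55 (P(o) = 11*5 = 55)
P(2)*((-6 + 2)**2 - 48) = 55*((-6 + 2)**2 - 48) = 55*((-4)**2 - 48) = 55*(16 - 48) = 55*(-32) = -1760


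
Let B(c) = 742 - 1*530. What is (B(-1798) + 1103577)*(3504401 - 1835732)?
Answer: 1841858486841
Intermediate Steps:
B(c) = 212 (B(c) = 742 - 530 = 212)
(B(-1798) + 1103577)*(3504401 - 1835732) = (212 + 1103577)*(3504401 - 1835732) = 1103789*1668669 = 1841858486841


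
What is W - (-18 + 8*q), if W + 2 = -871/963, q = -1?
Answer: 22241/963 ≈ 23.096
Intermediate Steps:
W = -2797/963 (W = -2 - 871/963 = -2797/963 ≈ -2.9045)
W - (-18 + 8*q) = -2797/963 - (-18 + 8*(-1)) = -2797/963 - (-18 - 8) = -2797/963 - 1*(-26) = -2797/963 + 26 = 22241/963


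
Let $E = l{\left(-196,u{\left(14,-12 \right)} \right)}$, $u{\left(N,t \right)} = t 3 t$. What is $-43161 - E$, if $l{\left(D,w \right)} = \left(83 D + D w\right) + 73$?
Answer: $57706$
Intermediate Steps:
$u{\left(N,t \right)} = 3 t^{2}$ ($u{\left(N,t \right)} = 3 t t = 3 t^{2}$)
$l{\left(D,w \right)} = 73 + 83 D + D w$
$E = -100867$ ($E = 73 + 83 \left(-196\right) - 196 \cdot 3 \left(-12\right)^{2} = 73 - 16268 - 196 \cdot 3 \cdot 144 = 73 - 16268 - 84672 = -100867$)
$-43161 - E = -43161 - -100867 = -43161 + 100867 = 57706$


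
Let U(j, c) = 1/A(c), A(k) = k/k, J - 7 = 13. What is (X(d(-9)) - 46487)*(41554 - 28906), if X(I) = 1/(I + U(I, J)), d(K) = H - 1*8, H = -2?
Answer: -1763906944/3 ≈ -5.8797e+8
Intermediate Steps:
J = 20 (J = 7 + 13 = 20)
A(k) = 1
d(K) = -10 (d(K) = -2 - 1*8 = -2 - 8 = -10)
U(j, c) = 1 (U(j, c) = 1/1 = 1)
X(I) = 1/(1 + I) (X(I) = 1/(I + 1) = 1/(1 + I))
(X(d(-9)) - 46487)*(41554 - 28906) = (1/(1 - 10) - 46487)*(41554 - 28906) = (1/(-9) - 46487)*12648 = (-⅑ - 46487)*12648 = -418384/9*12648 = -1763906944/3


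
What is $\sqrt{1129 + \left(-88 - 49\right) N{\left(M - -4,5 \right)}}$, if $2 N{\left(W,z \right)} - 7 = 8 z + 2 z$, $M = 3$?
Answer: $\frac{i \sqrt{11102}}{2} \approx 52.683 i$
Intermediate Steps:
$N{\left(W,z \right)} = \frac{7}{2} + 5 z$ ($N{\left(W,z \right)} = \frac{7}{2} + \frac{8 z + 2 z}{2} = \frac{7}{2} + \frac{10 z}{2} = \frac{7}{2} + 5 z$)
$\sqrt{1129 + \left(-88 - 49\right) N{\left(M - -4,5 \right)}} = \sqrt{1129 + \left(-88 - 49\right) \left(\frac{7}{2} + 5 \cdot 5\right)} = \sqrt{1129 - 137 \left(\frac{7}{2} + 25\right)} = \sqrt{1129 - \frac{7809}{2}} = \sqrt{- \frac{5551}{2}} = \frac{i \sqrt{11102}}{2}$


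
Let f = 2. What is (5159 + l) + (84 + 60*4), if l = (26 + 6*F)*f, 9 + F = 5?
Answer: 5487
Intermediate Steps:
F = -4 (F = -9 + 5 = -4)
l = 4 (l = (26 + 6*(-4))*2 = (26 - 24)*2 = 2*2 = 4)
(5159 + l) + (84 + 60*4) = (5159 + 4) + (84 + 60*4) = 5163 + (84 + 240) = 5163 + 324 = 5487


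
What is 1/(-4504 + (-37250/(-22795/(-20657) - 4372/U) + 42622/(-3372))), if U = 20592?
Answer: -12291012498/569257510599365 ≈ -2.1591e-5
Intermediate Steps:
1/(-4504 + (-37250/(-22795/(-20657) - 4372/U) + 42622/(-3372))) = 1/(-4504 + (-37250/(-22795/(-20657) - 4372/20592) + 42622/(-3372))) = 1/(-4504 + (-37250/(-22795*(-1/20657) - 4372*1/20592) + 42622*(-1/3372))) = 1/(-4504 + (-37250/(22795/20657 - 1093/5148) - 21311/1686)) = 1/(-4504 + (-37250/7290043/8180172 - 21311/1686)) = 1/(-4504 + (-37250*8180172/7290043 - 21311/1686)) = 1/(-4504 + (-304711407000/7290043 - 21311/1686)) = 1/(-4504 - 513898790308373/12291012498) = 1/(-569257510599365/12291012498) = -12291012498/569257510599365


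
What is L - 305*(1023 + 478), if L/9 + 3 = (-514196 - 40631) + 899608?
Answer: 2645197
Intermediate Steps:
L = 3103002 (L = -27 + 9*((-514196 - 40631) + 899608) = -27 + 9*(-554827 + 899608) = -27 + 9*344781 = -27 + 3103029 = 3103002)
L - 305*(1023 + 478) = 3103002 - 305*(1023 + 478) = 3103002 - 305*1501 = 3103002 - 1*457805 = 3103002 - 457805 = 2645197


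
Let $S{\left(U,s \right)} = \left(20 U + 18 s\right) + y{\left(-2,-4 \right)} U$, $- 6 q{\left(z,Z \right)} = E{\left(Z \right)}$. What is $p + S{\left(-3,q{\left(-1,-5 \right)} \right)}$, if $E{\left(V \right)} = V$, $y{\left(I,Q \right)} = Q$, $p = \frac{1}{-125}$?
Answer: $- \frac{4126}{125} \approx -33.008$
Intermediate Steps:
$p = - \frac{1}{125} \approx -0.008$
$q{\left(z,Z \right)} = - \frac{Z}{6}$
$S{\left(U,s \right)} = 16 U + 18 s$ ($S{\left(U,s \right)} = \left(20 U + 18 s\right) - 4 U = \left(18 s + 20 U\right) - 4 U = 16 U + 18 s$)
$p + S{\left(-3,q{\left(-1,-5 \right)} \right)} = - \frac{1}{125} + \left(16 \left(-3\right) + 18 \left(\left(- \frac{1}{6}\right) \left(-5\right)\right)\right) = - \frac{1}{125} + \left(-48 + 18 \cdot \frac{5}{6}\right) = - \frac{1}{125} + \left(-48 + 15\right) = - \frac{1}{125} - 33 = - \frac{4126}{125}$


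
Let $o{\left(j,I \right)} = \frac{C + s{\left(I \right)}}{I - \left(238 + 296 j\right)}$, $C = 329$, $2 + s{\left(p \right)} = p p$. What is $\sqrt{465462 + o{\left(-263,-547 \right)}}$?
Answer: $\frac{\sqrt{2764265040885446}}{77063} \approx 682.25$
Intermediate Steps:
$s{\left(p \right)} = -2 + p^{2}$ ($s{\left(p \right)} = -2 + p p = -2 + p^{2}$)
$o{\left(j,I \right)} = \frac{327 + I^{2}}{-238 + I - 296 j}$ ($o{\left(j,I \right)} = \frac{329 + \left(-2 + I^{2}\right)}{I - \left(238 + 296 j\right)} = \frac{327 + I^{2}}{I - \left(238 + 296 j\right)} = \frac{327 + I^{2}}{-238 + I - 296 j}$)
$\sqrt{465462 + o{\left(-263,-547 \right)}} = \sqrt{465462 + \frac{-327 - \left(-547\right)^{2}}{238 - -547 + 296 \left(-263\right)}} = \sqrt{465462 + \frac{-327 - 299209}{238 + 547 - 77848}} = \sqrt{465462 + \frac{-327 - 299209}{-77063}} = \sqrt{465462 - - \frac{299536}{77063}} = \sqrt{465462 + \frac{299536}{77063}} = \sqrt{\frac{35870197642}{77063}} = \frac{\sqrt{2764265040885446}}{77063}$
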